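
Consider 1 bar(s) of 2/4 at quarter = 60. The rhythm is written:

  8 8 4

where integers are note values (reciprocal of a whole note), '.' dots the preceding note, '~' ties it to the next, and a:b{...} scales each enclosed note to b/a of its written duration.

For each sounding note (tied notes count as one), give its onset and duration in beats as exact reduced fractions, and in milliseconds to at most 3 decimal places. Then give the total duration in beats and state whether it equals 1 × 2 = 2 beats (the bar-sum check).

1) 0.0ms=0b +500.0ms=1/2b
2) 500.0ms=1/2b +500.0ms=1/2b
3) 1000.0ms=1b +1000.0ms=1b
Σ=2b of 2 (60bpm 2/4) — PASS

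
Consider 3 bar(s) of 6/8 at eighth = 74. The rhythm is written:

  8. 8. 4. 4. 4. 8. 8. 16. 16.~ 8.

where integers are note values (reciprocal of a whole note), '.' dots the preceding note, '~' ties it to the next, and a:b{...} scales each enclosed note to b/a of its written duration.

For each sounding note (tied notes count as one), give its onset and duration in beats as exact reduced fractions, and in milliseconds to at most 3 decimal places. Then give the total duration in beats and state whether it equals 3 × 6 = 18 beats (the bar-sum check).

1) 0.0ms=0b +1216.216ms=3/2b
2) 1216.216ms=3/2b +1216.216ms=3/2b
3) 2432.432ms=3b +2432.432ms=3b
4) 4864.865ms=6b +2432.432ms=3b
5) 7297.297ms=9b +2432.432ms=3b
6) 9729.73ms=12b +1216.216ms=3/2b
7) 10945.946ms=27/2b +1216.216ms=3/2b
8) 12162.162ms=15b +608.108ms=3/4b
9) 12770.27ms=63/4b +1824.324ms=9/4b
Σ=18b of 18 (74bpm 6/8) — PASS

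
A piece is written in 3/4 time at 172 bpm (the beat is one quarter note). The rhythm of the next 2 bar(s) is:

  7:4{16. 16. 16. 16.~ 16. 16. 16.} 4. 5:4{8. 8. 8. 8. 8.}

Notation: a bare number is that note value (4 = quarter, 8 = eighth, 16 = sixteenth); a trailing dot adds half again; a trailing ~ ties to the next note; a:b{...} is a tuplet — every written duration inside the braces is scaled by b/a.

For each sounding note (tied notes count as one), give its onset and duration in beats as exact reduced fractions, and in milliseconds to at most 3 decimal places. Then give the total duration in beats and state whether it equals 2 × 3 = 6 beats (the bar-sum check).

1) 0.0ms=0b +74.751ms=3/14b
2) 74.751ms=3/14b +74.751ms=3/14b
3) 149.502ms=3/7b +74.751ms=3/14b
4) 224.252ms=9/14b +149.502ms=3/7b
5) 373.754ms=15/14b +74.751ms=3/14b
6) 448.505ms=9/7b +74.751ms=3/14b
7) 523.256ms=3/2b +523.256ms=3/2b
8) 1046.512ms=3b +209.302ms=3/5b
9) 1255.814ms=18/5b +209.302ms=3/5b
10) 1465.116ms=21/5b +209.302ms=3/5b
11) 1674.419ms=24/5b +209.302ms=3/5b
12) 1883.721ms=27/5b +209.302ms=3/5b
Σ=6b of 6 (172bpm 3/4) — PASS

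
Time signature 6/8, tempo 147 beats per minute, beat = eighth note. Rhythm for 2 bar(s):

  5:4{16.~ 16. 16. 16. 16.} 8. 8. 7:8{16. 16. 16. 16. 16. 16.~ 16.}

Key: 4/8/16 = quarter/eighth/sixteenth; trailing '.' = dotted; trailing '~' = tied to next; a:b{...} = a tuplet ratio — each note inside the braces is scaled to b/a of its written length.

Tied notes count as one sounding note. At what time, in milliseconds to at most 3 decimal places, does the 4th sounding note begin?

note 4 onset = 12/5b = 979.592ms

1. 0.0ms @ 0 + 489.796ms (6/5)
2. 489.796ms @ 6/5 + 244.898ms (3/5)
3. 734.694ms @ 9/5 + 244.898ms (3/5)
4. 979.592ms @ 12/5 + 244.898ms (3/5)
5. 1224.49ms @ 3 + 612.245ms (3/2)
6. 1836.735ms @ 9/2 + 612.245ms (3/2)
7. 2448.98ms @ 6 + 349.854ms (6/7)
8. 2798.834ms @ 48/7 + 349.854ms (6/7)
9. 3148.688ms @ 54/7 + 349.854ms (6/7)
10. 3498.542ms @ 60/7 + 349.854ms (6/7)
11. 3848.397ms @ 66/7 + 349.854ms (6/7)
12. 4198.251ms @ 72/7 + 699.708ms (12/7)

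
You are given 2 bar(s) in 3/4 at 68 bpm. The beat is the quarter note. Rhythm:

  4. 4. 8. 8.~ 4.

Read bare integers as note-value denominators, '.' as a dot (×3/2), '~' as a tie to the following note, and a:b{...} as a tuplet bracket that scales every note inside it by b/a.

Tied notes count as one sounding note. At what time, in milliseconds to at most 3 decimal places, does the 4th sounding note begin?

note 4 onset = 15/4b = 3308.824ms

1. 0.0ms @ 0 + 1323.529ms (3/2)
2. 1323.529ms @ 3/2 + 1323.529ms (3/2)
3. 2647.059ms @ 3 + 661.765ms (3/4)
4. 3308.824ms @ 15/4 + 1985.294ms (9/4)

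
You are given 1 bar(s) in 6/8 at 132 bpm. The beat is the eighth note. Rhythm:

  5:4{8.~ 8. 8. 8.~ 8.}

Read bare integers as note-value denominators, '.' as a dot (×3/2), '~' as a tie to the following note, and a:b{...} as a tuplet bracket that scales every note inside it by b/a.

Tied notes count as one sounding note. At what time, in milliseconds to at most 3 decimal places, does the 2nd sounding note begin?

1. 0.0ms @ 0 + 1090.909ms (12/5)
2. 1090.909ms @ 12/5 + 545.455ms (6/5)
3. 1636.364ms @ 18/5 + 1090.909ms (12/5)

note 2 onset = 12/5b = 1090.909ms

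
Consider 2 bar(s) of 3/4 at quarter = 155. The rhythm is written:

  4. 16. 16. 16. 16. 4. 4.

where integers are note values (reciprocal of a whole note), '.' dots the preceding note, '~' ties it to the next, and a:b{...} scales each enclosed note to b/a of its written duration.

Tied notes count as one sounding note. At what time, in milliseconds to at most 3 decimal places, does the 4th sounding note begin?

note 4 onset = 9/4b = 870.968ms

1. 0.0ms @ 0 + 580.645ms (3/2)
2. 580.645ms @ 3/2 + 145.161ms (3/8)
3. 725.806ms @ 15/8 + 145.161ms (3/8)
4. 870.968ms @ 9/4 + 145.161ms (3/8)
5. 1016.129ms @ 21/8 + 145.161ms (3/8)
6. 1161.29ms @ 3 + 580.645ms (3/2)
7. 1741.935ms @ 9/2 + 580.645ms (3/2)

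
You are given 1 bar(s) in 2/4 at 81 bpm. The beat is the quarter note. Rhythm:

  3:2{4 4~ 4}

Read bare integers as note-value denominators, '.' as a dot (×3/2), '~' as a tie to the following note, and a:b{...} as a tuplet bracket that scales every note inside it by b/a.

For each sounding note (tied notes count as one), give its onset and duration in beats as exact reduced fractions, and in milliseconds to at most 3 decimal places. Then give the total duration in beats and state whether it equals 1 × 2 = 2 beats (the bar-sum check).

1) 0.0ms=0b +493.827ms=2/3b
2) 493.827ms=2/3b +987.654ms=4/3b
Σ=2b of 2 (81bpm 2/4) — PASS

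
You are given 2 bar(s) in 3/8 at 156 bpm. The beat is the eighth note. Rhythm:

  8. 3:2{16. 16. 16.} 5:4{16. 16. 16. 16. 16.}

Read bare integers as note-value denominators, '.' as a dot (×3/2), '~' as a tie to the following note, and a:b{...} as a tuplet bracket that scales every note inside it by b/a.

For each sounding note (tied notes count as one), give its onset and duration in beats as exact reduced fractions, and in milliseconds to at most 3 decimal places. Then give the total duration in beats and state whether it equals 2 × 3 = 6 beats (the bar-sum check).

1) 0.0ms=0b +576.923ms=3/2b
2) 576.923ms=3/2b +192.308ms=1/2b
3) 769.231ms=2b +192.308ms=1/2b
4) 961.538ms=5/2b +192.308ms=1/2b
5) 1153.846ms=3b +230.769ms=3/5b
6) 1384.615ms=18/5b +230.769ms=3/5b
7) 1615.385ms=21/5b +230.769ms=3/5b
8) 1846.154ms=24/5b +230.769ms=3/5b
9) 2076.923ms=27/5b +230.769ms=3/5b
Σ=6b of 6 (156bpm 3/8) — PASS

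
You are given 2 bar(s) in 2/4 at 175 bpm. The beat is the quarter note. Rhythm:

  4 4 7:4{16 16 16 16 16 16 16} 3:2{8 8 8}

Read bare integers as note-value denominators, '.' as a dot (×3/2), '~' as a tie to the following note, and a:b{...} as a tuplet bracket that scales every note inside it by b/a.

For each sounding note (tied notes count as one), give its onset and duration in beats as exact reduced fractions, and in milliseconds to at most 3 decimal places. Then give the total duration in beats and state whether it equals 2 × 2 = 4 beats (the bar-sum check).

1) 0.0ms=0b +342.857ms=1b
2) 342.857ms=1b +342.857ms=1b
3) 685.714ms=2b +48.98ms=1/7b
4) 734.694ms=15/7b +48.98ms=1/7b
5) 783.673ms=16/7b +48.98ms=1/7b
6) 832.653ms=17/7b +48.98ms=1/7b
7) 881.633ms=18/7b +48.98ms=1/7b
8) 930.612ms=19/7b +48.98ms=1/7b
9) 979.592ms=20/7b +48.98ms=1/7b
10) 1028.571ms=3b +114.286ms=1/3b
11) 1142.857ms=10/3b +114.286ms=1/3b
12) 1257.143ms=11/3b +114.286ms=1/3b
Σ=4b of 4 (175bpm 2/4) — PASS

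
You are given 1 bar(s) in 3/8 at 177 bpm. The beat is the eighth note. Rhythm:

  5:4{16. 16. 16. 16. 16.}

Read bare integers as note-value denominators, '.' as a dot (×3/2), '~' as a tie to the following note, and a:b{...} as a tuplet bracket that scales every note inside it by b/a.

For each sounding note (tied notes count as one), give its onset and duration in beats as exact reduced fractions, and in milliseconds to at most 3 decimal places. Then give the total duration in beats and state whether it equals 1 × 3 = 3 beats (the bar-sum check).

1) 0.0ms=0b +203.39ms=3/5b
2) 203.39ms=3/5b +203.39ms=3/5b
3) 406.78ms=6/5b +203.39ms=3/5b
4) 610.169ms=9/5b +203.39ms=3/5b
5) 813.559ms=12/5b +203.39ms=3/5b
Σ=3b of 3 (177bpm 3/8) — PASS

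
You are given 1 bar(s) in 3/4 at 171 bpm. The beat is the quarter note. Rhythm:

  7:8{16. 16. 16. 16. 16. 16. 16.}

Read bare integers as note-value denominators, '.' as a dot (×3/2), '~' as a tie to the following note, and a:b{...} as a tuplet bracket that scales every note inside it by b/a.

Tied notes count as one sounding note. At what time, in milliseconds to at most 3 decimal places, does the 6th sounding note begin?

note 6 onset = 15/7b = 751.88ms

1. 0.0ms @ 0 + 150.376ms (3/7)
2. 150.376ms @ 3/7 + 150.376ms (3/7)
3. 300.752ms @ 6/7 + 150.376ms (3/7)
4. 451.128ms @ 9/7 + 150.376ms (3/7)
5. 601.504ms @ 12/7 + 150.376ms (3/7)
6. 751.88ms @ 15/7 + 150.376ms (3/7)
7. 902.256ms @ 18/7 + 150.376ms (3/7)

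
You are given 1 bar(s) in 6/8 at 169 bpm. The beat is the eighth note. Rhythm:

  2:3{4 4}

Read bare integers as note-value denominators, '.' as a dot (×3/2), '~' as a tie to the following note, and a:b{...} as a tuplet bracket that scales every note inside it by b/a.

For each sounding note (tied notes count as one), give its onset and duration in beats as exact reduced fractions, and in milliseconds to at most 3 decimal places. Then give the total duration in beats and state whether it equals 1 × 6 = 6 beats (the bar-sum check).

1) 0.0ms=0b +1065.089ms=3b
2) 1065.089ms=3b +1065.089ms=3b
Σ=6b of 6 (169bpm 6/8) — PASS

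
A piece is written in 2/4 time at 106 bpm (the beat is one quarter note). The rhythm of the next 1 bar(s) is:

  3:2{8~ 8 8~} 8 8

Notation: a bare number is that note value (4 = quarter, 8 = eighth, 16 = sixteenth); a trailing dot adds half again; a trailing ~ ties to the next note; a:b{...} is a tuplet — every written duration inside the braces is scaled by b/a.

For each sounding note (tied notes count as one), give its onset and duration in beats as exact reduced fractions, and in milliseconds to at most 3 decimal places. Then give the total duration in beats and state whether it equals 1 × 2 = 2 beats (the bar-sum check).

1) 0.0ms=0b +377.358ms=2/3b
2) 377.358ms=2/3b +471.698ms=5/6b
3) 849.057ms=3/2b +283.019ms=1/2b
Σ=2b of 2 (106bpm 2/4) — PASS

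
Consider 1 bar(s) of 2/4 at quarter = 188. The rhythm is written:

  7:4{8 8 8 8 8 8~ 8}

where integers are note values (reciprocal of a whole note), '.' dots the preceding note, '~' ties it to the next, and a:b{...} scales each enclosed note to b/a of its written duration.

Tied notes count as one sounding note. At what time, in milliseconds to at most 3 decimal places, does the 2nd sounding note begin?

1. 0.0ms @ 0 + 91.185ms (2/7)
2. 91.185ms @ 2/7 + 91.185ms (2/7)
3. 182.371ms @ 4/7 + 91.185ms (2/7)
4. 273.556ms @ 6/7 + 91.185ms (2/7)
5. 364.742ms @ 8/7 + 91.185ms (2/7)
6. 455.927ms @ 10/7 + 182.371ms (4/7)

note 2 onset = 2/7b = 91.185ms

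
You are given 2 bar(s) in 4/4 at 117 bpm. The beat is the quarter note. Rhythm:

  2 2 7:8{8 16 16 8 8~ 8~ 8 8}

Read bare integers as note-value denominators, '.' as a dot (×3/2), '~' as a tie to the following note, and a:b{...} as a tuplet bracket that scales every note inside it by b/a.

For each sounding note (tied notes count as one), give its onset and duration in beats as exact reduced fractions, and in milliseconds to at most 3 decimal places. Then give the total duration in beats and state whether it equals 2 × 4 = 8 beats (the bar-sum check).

1) 0.0ms=0b +1025.641ms=2b
2) 1025.641ms=2b +1025.641ms=2b
3) 2051.282ms=4b +293.04ms=4/7b
4) 2344.322ms=32/7b +146.52ms=2/7b
5) 2490.842ms=34/7b +146.52ms=2/7b
6) 2637.363ms=36/7b +293.04ms=4/7b
7) 2930.403ms=40/7b +879.121ms=12/7b
8) 3809.524ms=52/7b +293.04ms=4/7b
Σ=8b of 8 (117bpm 4/4) — PASS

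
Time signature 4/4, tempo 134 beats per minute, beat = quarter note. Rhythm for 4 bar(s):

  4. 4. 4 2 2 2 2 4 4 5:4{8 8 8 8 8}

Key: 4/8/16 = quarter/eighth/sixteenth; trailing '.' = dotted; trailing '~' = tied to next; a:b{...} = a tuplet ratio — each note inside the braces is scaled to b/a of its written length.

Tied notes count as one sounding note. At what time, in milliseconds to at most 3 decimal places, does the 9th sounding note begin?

1. 0.0ms @ 0 + 671.642ms (3/2)
2. 671.642ms @ 3/2 + 671.642ms (3/2)
3. 1343.284ms @ 3 + 447.761ms (1)
4. 1791.045ms @ 4 + 895.522ms (2)
5. 2686.567ms @ 6 + 895.522ms (2)
6. 3582.09ms @ 8 + 895.522ms (2)
7. 4477.612ms @ 10 + 895.522ms (2)
8. 5373.134ms @ 12 + 447.761ms (1)
9. 5820.896ms @ 13 + 447.761ms (1)
10. 6268.657ms @ 14 + 179.104ms (2/5)
11. 6447.761ms @ 72/5 + 179.104ms (2/5)
12. 6626.866ms @ 74/5 + 179.104ms (2/5)
13. 6805.97ms @ 76/5 + 179.104ms (2/5)
14. 6985.075ms @ 78/5 + 179.104ms (2/5)

note 9 onset = 13b = 5820.896ms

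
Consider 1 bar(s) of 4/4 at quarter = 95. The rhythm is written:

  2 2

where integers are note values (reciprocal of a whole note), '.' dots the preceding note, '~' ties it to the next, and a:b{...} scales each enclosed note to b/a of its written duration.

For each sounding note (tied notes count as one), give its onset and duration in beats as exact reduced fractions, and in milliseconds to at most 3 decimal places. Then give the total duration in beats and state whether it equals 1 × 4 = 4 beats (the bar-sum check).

1) 0.0ms=0b +1263.158ms=2b
2) 1263.158ms=2b +1263.158ms=2b
Σ=4b of 4 (95bpm 4/4) — PASS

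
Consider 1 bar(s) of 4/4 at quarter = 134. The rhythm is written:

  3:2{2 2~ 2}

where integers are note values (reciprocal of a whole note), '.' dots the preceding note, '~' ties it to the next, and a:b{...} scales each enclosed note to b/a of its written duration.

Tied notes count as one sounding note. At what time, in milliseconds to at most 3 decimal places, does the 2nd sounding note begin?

note 2 onset = 4/3b = 597.015ms

1. 0.0ms @ 0 + 597.015ms (4/3)
2. 597.015ms @ 4/3 + 1194.03ms (8/3)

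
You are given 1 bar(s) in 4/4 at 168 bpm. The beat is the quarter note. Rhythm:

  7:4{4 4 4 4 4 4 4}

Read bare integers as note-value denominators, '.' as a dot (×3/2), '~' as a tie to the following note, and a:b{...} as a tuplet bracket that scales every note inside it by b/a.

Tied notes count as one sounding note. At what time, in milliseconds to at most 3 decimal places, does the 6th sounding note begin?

note 6 onset = 20/7b = 1020.408ms

1. 0.0ms @ 0 + 204.082ms (4/7)
2. 204.082ms @ 4/7 + 204.082ms (4/7)
3. 408.163ms @ 8/7 + 204.082ms (4/7)
4. 612.245ms @ 12/7 + 204.082ms (4/7)
5. 816.327ms @ 16/7 + 204.082ms (4/7)
6. 1020.408ms @ 20/7 + 204.082ms (4/7)
7. 1224.49ms @ 24/7 + 204.082ms (4/7)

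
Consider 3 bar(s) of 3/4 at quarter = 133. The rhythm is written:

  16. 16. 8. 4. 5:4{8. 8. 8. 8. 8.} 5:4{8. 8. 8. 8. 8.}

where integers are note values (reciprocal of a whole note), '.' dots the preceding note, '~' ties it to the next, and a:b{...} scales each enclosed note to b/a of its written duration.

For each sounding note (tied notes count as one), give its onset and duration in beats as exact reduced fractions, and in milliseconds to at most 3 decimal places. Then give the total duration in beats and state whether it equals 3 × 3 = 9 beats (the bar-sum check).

1) 0.0ms=0b +169.173ms=3/8b
2) 169.173ms=3/8b +169.173ms=3/8b
3) 338.346ms=3/4b +338.346ms=3/4b
4) 676.692ms=3/2b +676.692ms=3/2b
5) 1353.383ms=3b +270.677ms=3/5b
6) 1624.06ms=18/5b +270.677ms=3/5b
7) 1894.737ms=21/5b +270.677ms=3/5b
8) 2165.414ms=24/5b +270.677ms=3/5b
9) 2436.09ms=27/5b +270.677ms=3/5b
10) 2706.767ms=6b +270.677ms=3/5b
11) 2977.444ms=33/5b +270.677ms=3/5b
12) 3248.12ms=36/5b +270.677ms=3/5b
13) 3518.797ms=39/5b +270.677ms=3/5b
14) 3789.474ms=42/5b +270.677ms=3/5b
Σ=9b of 9 (133bpm 3/4) — PASS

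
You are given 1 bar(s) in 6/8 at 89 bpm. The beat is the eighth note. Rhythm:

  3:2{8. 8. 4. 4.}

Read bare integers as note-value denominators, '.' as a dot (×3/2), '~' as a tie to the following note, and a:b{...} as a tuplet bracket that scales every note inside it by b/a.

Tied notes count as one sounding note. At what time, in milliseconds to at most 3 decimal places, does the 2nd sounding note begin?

1. 0.0ms @ 0 + 674.157ms (1)
2. 674.157ms @ 1 + 674.157ms (1)
3. 1348.315ms @ 2 + 1348.315ms (2)
4. 2696.629ms @ 4 + 1348.315ms (2)

note 2 onset = 1b = 674.157ms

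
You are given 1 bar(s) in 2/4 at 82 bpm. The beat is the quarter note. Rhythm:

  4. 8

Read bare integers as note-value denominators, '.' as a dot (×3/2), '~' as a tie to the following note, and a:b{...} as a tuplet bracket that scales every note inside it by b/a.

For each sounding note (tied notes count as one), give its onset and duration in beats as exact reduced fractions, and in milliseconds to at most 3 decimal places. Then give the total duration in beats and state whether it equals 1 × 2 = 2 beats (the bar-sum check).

1) 0.0ms=0b +1097.561ms=3/2b
2) 1097.561ms=3/2b +365.854ms=1/2b
Σ=2b of 2 (82bpm 2/4) — PASS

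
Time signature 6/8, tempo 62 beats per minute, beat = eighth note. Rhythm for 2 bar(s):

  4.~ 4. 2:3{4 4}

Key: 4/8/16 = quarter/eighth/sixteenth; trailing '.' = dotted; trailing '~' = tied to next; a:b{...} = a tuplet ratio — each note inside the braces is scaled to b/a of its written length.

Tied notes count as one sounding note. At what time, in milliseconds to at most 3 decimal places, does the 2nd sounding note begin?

note 2 onset = 6b = 5806.452ms

1. 0.0ms @ 0 + 5806.452ms (6)
2. 5806.452ms @ 6 + 2903.226ms (3)
3. 8709.677ms @ 9 + 2903.226ms (3)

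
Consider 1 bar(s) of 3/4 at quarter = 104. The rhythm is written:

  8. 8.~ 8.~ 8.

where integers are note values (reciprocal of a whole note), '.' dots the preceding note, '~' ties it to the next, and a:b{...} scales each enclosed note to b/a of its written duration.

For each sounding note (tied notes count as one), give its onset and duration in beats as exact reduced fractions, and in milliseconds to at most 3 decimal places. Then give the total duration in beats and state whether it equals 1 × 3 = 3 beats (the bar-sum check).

1) 0.0ms=0b +432.692ms=3/4b
2) 432.692ms=3/4b +1298.077ms=9/4b
Σ=3b of 3 (104bpm 3/4) — PASS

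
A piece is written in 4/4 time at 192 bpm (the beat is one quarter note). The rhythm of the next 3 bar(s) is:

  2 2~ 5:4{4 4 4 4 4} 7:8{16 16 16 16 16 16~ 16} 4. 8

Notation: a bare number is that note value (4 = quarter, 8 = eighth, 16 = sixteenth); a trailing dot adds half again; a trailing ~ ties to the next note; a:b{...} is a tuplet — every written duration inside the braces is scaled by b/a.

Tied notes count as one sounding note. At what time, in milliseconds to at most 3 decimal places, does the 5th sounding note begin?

1. 0.0ms @ 0 + 625.0ms (2)
2. 625.0ms @ 2 + 875.0ms (14/5)
3. 1500.0ms @ 24/5 + 250.0ms (4/5)
4. 1750.0ms @ 28/5 + 250.0ms (4/5)
5. 2000.0ms @ 32/5 + 250.0ms (4/5)
6. 2250.0ms @ 36/5 + 250.0ms (4/5)
7. 2500.0ms @ 8 + 89.286ms (2/7)
8. 2589.286ms @ 58/7 + 89.286ms (2/7)
9. 2678.571ms @ 60/7 + 89.286ms (2/7)
10. 2767.857ms @ 62/7 + 89.286ms (2/7)
11. 2857.143ms @ 64/7 + 89.286ms (2/7)
12. 2946.429ms @ 66/7 + 178.571ms (4/7)
13. 3125.0ms @ 10 + 468.75ms (3/2)
14. 3593.75ms @ 23/2 + 156.25ms (1/2)

note 5 onset = 32/5b = 2000.0ms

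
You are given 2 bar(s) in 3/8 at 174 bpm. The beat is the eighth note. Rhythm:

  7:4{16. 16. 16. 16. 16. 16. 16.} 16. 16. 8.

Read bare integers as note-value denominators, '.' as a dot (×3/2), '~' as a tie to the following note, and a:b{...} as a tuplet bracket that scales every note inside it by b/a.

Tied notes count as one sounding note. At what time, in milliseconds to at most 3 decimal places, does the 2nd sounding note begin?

note 2 onset = 3/7b = 147.783ms

1. 0.0ms @ 0 + 147.783ms (3/7)
2. 147.783ms @ 3/7 + 147.783ms (3/7)
3. 295.567ms @ 6/7 + 147.783ms (3/7)
4. 443.35ms @ 9/7 + 147.783ms (3/7)
5. 591.133ms @ 12/7 + 147.783ms (3/7)
6. 738.916ms @ 15/7 + 147.783ms (3/7)
7. 886.7ms @ 18/7 + 147.783ms (3/7)
8. 1034.483ms @ 3 + 258.621ms (3/4)
9. 1293.103ms @ 15/4 + 258.621ms (3/4)
10. 1551.724ms @ 9/2 + 517.241ms (3/2)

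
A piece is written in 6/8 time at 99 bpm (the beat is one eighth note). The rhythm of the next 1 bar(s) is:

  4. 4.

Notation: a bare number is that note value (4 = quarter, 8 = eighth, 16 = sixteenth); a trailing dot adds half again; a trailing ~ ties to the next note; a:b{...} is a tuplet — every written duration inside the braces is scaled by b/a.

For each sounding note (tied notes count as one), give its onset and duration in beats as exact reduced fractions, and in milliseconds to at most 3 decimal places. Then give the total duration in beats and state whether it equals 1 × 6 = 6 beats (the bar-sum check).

1) 0.0ms=0b +1818.182ms=3b
2) 1818.182ms=3b +1818.182ms=3b
Σ=6b of 6 (99bpm 6/8) — PASS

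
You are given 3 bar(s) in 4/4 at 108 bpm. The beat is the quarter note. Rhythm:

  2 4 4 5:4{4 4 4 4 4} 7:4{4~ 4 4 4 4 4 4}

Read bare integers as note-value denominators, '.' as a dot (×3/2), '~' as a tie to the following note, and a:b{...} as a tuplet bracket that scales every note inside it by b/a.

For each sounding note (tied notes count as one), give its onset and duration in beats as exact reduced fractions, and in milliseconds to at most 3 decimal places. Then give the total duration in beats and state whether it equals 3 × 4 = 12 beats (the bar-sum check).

1) 0.0ms=0b +1111.111ms=2b
2) 1111.111ms=2b +555.556ms=1b
3) 1666.667ms=3b +555.556ms=1b
4) 2222.222ms=4b +444.444ms=4/5b
5) 2666.667ms=24/5b +444.444ms=4/5b
6) 3111.111ms=28/5b +444.444ms=4/5b
7) 3555.556ms=32/5b +444.444ms=4/5b
8) 4000.0ms=36/5b +444.444ms=4/5b
9) 4444.444ms=8b +634.921ms=8/7b
10) 5079.365ms=64/7b +317.46ms=4/7b
11) 5396.825ms=68/7b +317.46ms=4/7b
12) 5714.286ms=72/7b +317.46ms=4/7b
13) 6031.746ms=76/7b +317.46ms=4/7b
14) 6349.206ms=80/7b +317.46ms=4/7b
Σ=12b of 12 (108bpm 4/4) — PASS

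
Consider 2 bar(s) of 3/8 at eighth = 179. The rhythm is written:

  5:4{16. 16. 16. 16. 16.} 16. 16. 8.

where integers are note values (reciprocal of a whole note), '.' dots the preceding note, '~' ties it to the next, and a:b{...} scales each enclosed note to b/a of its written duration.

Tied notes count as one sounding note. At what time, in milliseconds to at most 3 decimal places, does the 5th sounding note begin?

note 5 onset = 12/5b = 804.469ms

1. 0.0ms @ 0 + 201.117ms (3/5)
2. 201.117ms @ 3/5 + 201.117ms (3/5)
3. 402.235ms @ 6/5 + 201.117ms (3/5)
4. 603.352ms @ 9/5 + 201.117ms (3/5)
5. 804.469ms @ 12/5 + 201.117ms (3/5)
6. 1005.587ms @ 3 + 251.397ms (3/4)
7. 1256.983ms @ 15/4 + 251.397ms (3/4)
8. 1508.38ms @ 9/2 + 502.793ms (3/2)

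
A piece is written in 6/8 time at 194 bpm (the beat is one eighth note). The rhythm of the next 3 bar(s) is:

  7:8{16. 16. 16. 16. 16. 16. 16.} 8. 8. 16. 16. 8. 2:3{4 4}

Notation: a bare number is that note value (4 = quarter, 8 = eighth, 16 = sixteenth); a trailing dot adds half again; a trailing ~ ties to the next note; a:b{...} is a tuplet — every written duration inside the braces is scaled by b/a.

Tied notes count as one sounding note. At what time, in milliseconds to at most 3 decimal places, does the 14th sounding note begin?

1. 0.0ms @ 0 + 265.096ms (6/7)
2. 265.096ms @ 6/7 + 265.096ms (6/7)
3. 530.191ms @ 12/7 + 265.096ms (6/7)
4. 795.287ms @ 18/7 + 265.096ms (6/7)
5. 1060.383ms @ 24/7 + 265.096ms (6/7)
6. 1325.479ms @ 30/7 + 265.096ms (6/7)
7. 1590.574ms @ 36/7 + 265.096ms (6/7)
8. 1855.67ms @ 6 + 463.918ms (3/2)
9. 2319.588ms @ 15/2 + 463.918ms (3/2)
10. 2783.505ms @ 9 + 231.959ms (3/4)
11. 3015.464ms @ 39/4 + 231.959ms (3/4)
12. 3247.423ms @ 21/2 + 463.918ms (3/2)
13. 3711.34ms @ 12 + 927.835ms (3)
14. 4639.175ms @ 15 + 927.835ms (3)

note 14 onset = 15b = 4639.175ms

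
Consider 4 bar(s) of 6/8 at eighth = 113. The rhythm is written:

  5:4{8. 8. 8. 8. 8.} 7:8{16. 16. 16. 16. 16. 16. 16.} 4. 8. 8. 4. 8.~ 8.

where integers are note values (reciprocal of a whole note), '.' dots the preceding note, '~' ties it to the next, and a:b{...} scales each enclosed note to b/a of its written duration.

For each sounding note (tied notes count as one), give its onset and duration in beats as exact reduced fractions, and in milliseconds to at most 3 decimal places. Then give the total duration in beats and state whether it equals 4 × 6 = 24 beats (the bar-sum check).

1) 0.0ms=0b +637.168ms=6/5b
2) 637.168ms=6/5b +637.168ms=6/5b
3) 1274.336ms=12/5b +637.168ms=6/5b
4) 1911.504ms=18/5b +637.168ms=6/5b
5) 2548.673ms=24/5b +637.168ms=6/5b
6) 3185.841ms=6b +455.12ms=6/7b
7) 3640.961ms=48/7b +455.12ms=6/7b
8) 4096.081ms=54/7b +455.12ms=6/7b
9) 4551.201ms=60/7b +455.12ms=6/7b
10) 5006.321ms=66/7b +455.12ms=6/7b
11) 5461.441ms=72/7b +455.12ms=6/7b
12) 5916.561ms=78/7b +455.12ms=6/7b
13) 6371.681ms=12b +1592.92ms=3b
14) 7964.602ms=15b +796.46ms=3/2b
15) 8761.062ms=33/2b +796.46ms=3/2b
16) 9557.522ms=18b +1592.92ms=3b
17) 11150.442ms=21b +1592.92ms=3b
Σ=24b of 24 (113bpm 6/8) — PASS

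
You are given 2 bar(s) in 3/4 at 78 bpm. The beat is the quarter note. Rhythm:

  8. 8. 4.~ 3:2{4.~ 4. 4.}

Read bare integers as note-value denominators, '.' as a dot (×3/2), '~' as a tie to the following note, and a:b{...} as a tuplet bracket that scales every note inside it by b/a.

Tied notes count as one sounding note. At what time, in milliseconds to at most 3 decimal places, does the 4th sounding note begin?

note 4 onset = 5b = 3846.154ms

1. 0.0ms @ 0 + 576.923ms (3/4)
2. 576.923ms @ 3/4 + 576.923ms (3/4)
3. 1153.846ms @ 3/2 + 2692.308ms (7/2)
4. 3846.154ms @ 5 + 769.231ms (1)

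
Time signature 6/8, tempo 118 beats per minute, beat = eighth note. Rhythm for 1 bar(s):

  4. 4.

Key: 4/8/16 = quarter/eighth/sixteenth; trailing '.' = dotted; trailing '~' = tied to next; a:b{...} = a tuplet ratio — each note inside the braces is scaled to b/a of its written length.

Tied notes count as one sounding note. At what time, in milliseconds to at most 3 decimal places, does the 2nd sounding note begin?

note 2 onset = 3b = 1525.424ms

1. 0.0ms @ 0 + 1525.424ms (3)
2. 1525.424ms @ 3 + 1525.424ms (3)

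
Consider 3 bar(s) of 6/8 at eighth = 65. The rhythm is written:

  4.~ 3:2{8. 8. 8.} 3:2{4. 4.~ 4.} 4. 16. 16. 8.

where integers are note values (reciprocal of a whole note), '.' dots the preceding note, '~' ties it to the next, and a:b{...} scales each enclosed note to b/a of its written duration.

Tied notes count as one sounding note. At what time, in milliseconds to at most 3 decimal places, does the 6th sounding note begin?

note 6 onset = 12b = 11076.923ms

1. 0.0ms @ 0 + 3692.308ms (4)
2. 3692.308ms @ 4 + 923.077ms (1)
3. 4615.385ms @ 5 + 923.077ms (1)
4. 5538.462ms @ 6 + 1846.154ms (2)
5. 7384.615ms @ 8 + 3692.308ms (4)
6. 11076.923ms @ 12 + 2769.231ms (3)
7. 13846.154ms @ 15 + 692.308ms (3/4)
8. 14538.462ms @ 63/4 + 692.308ms (3/4)
9. 15230.769ms @ 33/2 + 1384.615ms (3/2)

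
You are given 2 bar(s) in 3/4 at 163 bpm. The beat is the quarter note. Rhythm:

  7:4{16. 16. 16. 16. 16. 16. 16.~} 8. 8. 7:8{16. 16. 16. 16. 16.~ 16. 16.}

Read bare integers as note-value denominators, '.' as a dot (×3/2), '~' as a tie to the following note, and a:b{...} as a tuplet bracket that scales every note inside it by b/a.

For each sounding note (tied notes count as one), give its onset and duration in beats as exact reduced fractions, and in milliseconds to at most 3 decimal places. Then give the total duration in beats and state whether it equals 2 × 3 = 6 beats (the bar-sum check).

1) 0.0ms=0b +78.878ms=3/14b
2) 78.878ms=3/14b +78.878ms=3/14b
3) 157.756ms=3/7b +78.878ms=3/14b
4) 236.635ms=9/14b +78.878ms=3/14b
5) 315.513ms=6/7b +78.878ms=3/14b
6) 394.391ms=15/14b +78.878ms=3/14b
7) 473.269ms=9/7b +354.952ms=27/28b
8) 828.221ms=9/4b +276.074ms=3/4b
9) 1104.294ms=3b +157.756ms=3/7b
10) 1262.051ms=24/7b +157.756ms=3/7b
11) 1419.807ms=27/7b +157.756ms=3/7b
12) 1577.564ms=30/7b +157.756ms=3/7b
13) 1735.32ms=33/7b +315.513ms=6/7b
14) 2050.833ms=39/7b +157.756ms=3/7b
Σ=6b of 6 (163bpm 3/4) — PASS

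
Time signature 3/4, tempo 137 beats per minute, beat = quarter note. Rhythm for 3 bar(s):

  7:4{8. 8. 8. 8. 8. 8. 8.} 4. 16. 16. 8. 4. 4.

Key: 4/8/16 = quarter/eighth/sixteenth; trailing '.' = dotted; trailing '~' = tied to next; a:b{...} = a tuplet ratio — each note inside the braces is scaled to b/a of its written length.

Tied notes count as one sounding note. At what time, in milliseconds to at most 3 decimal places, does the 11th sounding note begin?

note 11 onset = 21/4b = 2299.27ms

1. 0.0ms @ 0 + 187.696ms (3/7)
2. 187.696ms @ 3/7 + 187.696ms (3/7)
3. 375.391ms @ 6/7 + 187.696ms (3/7)
4. 563.087ms @ 9/7 + 187.696ms (3/7)
5. 750.782ms @ 12/7 + 187.696ms (3/7)
6. 938.478ms @ 15/7 + 187.696ms (3/7)
7. 1126.173ms @ 18/7 + 187.696ms (3/7)
8. 1313.869ms @ 3 + 656.934ms (3/2)
9. 1970.803ms @ 9/2 + 164.234ms (3/8)
10. 2135.036ms @ 39/8 + 164.234ms (3/8)
11. 2299.27ms @ 21/4 + 328.467ms (3/4)
12. 2627.737ms @ 6 + 656.934ms (3/2)
13. 3284.672ms @ 15/2 + 656.934ms (3/2)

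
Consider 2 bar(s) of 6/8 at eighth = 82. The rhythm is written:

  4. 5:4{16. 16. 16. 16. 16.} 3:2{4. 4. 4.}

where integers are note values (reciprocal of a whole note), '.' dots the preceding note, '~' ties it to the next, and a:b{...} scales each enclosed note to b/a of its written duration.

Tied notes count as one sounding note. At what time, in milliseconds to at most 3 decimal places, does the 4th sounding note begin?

note 4 onset = 21/5b = 3073.171ms

1. 0.0ms @ 0 + 2195.122ms (3)
2. 2195.122ms @ 3 + 439.024ms (3/5)
3. 2634.146ms @ 18/5 + 439.024ms (3/5)
4. 3073.171ms @ 21/5 + 439.024ms (3/5)
5. 3512.195ms @ 24/5 + 439.024ms (3/5)
6. 3951.22ms @ 27/5 + 439.024ms (3/5)
7. 4390.244ms @ 6 + 1463.415ms (2)
8. 5853.659ms @ 8 + 1463.415ms (2)
9. 7317.073ms @ 10 + 1463.415ms (2)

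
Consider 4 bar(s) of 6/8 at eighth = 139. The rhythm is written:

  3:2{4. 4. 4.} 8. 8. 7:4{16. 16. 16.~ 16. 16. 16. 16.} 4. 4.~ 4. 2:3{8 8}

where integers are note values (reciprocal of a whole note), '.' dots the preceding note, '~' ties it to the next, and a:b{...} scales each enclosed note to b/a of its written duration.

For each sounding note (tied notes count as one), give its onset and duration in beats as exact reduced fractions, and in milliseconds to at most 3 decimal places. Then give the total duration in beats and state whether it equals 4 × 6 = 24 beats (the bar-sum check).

1) 0.0ms=0b +863.309ms=2b
2) 863.309ms=2b +863.309ms=2b
3) 1726.619ms=4b +863.309ms=2b
4) 2589.928ms=6b +647.482ms=3/2b
5) 3237.41ms=15/2b +647.482ms=3/2b
6) 3884.892ms=9b +184.995ms=3/7b
7) 4069.887ms=66/7b +184.995ms=3/7b
8) 4254.882ms=69/7b +369.99ms=6/7b
9) 4624.872ms=75/7b +184.995ms=3/7b
10) 4809.866ms=78/7b +184.995ms=3/7b
11) 4994.861ms=81/7b +184.995ms=3/7b
12) 5179.856ms=12b +1294.964ms=3b
13) 6474.82ms=15b +2589.928ms=6b
14) 9064.748ms=21b +647.482ms=3/2b
15) 9712.23ms=45/2b +647.482ms=3/2b
Σ=24b of 24 (139bpm 6/8) — PASS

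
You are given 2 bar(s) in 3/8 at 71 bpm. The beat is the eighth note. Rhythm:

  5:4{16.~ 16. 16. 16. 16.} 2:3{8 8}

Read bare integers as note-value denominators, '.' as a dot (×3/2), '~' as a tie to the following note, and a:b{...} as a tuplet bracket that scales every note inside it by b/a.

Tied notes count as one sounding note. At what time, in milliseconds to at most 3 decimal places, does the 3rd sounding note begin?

note 3 onset = 9/5b = 1521.127ms

1. 0.0ms @ 0 + 1014.085ms (6/5)
2. 1014.085ms @ 6/5 + 507.042ms (3/5)
3. 1521.127ms @ 9/5 + 507.042ms (3/5)
4. 2028.169ms @ 12/5 + 507.042ms (3/5)
5. 2535.211ms @ 3 + 1267.606ms (3/2)
6. 3802.817ms @ 9/2 + 1267.606ms (3/2)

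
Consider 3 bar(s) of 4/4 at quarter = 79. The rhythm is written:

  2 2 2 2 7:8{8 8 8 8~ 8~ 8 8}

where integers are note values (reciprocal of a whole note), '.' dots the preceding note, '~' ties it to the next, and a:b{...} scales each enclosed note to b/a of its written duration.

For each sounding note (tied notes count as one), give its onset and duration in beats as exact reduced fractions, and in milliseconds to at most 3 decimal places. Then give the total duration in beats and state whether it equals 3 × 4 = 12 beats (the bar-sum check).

1) 0.0ms=0b +1518.987ms=2b
2) 1518.987ms=2b +1518.987ms=2b
3) 3037.975ms=4b +1518.987ms=2b
4) 4556.962ms=6b +1518.987ms=2b
5) 6075.949ms=8b +433.996ms=4/7b
6) 6509.946ms=60/7b +433.996ms=4/7b
7) 6943.942ms=64/7b +433.996ms=4/7b
8) 7377.939ms=68/7b +1301.989ms=12/7b
9) 8679.928ms=80/7b +433.996ms=4/7b
Σ=12b of 12 (79bpm 4/4) — PASS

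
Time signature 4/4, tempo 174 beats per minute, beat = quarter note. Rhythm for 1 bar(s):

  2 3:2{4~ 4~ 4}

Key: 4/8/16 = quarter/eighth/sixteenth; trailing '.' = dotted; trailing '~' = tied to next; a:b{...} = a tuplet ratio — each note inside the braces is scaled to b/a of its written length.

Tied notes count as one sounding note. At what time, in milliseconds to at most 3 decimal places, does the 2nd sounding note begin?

note 2 onset = 2b = 689.655ms

1. 0.0ms @ 0 + 689.655ms (2)
2. 689.655ms @ 2 + 689.655ms (2)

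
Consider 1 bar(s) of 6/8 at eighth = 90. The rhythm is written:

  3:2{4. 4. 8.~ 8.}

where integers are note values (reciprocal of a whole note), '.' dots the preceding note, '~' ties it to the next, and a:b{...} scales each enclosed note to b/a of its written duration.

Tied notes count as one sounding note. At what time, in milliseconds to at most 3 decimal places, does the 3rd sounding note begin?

1. 0.0ms @ 0 + 1333.333ms (2)
2. 1333.333ms @ 2 + 1333.333ms (2)
3. 2666.667ms @ 4 + 1333.333ms (2)

note 3 onset = 4b = 2666.667ms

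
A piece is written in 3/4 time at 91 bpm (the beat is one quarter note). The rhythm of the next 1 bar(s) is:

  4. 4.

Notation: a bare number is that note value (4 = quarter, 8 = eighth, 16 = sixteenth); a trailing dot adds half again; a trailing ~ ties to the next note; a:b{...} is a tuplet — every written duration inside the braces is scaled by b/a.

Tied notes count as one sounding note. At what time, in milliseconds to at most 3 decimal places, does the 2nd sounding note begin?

note 2 onset = 3/2b = 989.011ms

1. 0.0ms @ 0 + 989.011ms (3/2)
2. 989.011ms @ 3/2 + 989.011ms (3/2)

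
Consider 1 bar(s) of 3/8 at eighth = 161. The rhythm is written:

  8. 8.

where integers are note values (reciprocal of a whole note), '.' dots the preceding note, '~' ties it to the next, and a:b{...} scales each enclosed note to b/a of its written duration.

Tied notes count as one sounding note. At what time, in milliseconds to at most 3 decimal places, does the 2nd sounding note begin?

1. 0.0ms @ 0 + 559.006ms (3/2)
2. 559.006ms @ 3/2 + 559.006ms (3/2)

note 2 onset = 3/2b = 559.006ms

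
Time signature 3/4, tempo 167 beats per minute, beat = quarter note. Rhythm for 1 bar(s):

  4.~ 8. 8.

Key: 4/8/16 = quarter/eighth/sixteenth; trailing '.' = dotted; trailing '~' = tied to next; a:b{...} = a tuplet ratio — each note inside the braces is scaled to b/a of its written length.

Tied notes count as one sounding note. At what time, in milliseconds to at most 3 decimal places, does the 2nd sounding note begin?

1. 0.0ms @ 0 + 808.383ms (9/4)
2. 808.383ms @ 9/4 + 269.461ms (3/4)

note 2 onset = 9/4b = 808.383ms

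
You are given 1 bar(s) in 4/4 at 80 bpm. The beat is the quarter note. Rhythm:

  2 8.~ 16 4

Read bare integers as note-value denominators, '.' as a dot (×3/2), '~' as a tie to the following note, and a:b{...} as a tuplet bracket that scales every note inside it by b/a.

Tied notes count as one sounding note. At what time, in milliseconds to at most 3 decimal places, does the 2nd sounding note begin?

1. 0.0ms @ 0 + 1500.0ms (2)
2. 1500.0ms @ 2 + 750.0ms (1)
3. 2250.0ms @ 3 + 750.0ms (1)

note 2 onset = 2b = 1500.0ms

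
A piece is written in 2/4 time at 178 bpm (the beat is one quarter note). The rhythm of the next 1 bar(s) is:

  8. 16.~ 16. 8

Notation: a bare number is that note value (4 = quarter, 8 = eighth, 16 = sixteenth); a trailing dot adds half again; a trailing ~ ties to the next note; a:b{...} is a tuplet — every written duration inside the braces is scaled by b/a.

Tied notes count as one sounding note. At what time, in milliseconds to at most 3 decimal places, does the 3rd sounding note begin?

note 3 onset = 3/2b = 505.618ms

1. 0.0ms @ 0 + 252.809ms (3/4)
2. 252.809ms @ 3/4 + 252.809ms (3/4)
3. 505.618ms @ 3/2 + 168.539ms (1/2)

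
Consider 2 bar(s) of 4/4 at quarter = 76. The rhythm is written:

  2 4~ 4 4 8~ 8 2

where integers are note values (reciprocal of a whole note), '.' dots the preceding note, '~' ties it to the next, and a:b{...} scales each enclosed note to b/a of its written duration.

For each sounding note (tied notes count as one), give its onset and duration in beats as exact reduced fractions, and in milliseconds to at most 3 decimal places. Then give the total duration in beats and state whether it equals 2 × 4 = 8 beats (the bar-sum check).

1) 0.0ms=0b +1578.947ms=2b
2) 1578.947ms=2b +1578.947ms=2b
3) 3157.895ms=4b +789.474ms=1b
4) 3947.368ms=5b +789.474ms=1b
5) 4736.842ms=6b +1578.947ms=2b
Σ=8b of 8 (76bpm 4/4) — PASS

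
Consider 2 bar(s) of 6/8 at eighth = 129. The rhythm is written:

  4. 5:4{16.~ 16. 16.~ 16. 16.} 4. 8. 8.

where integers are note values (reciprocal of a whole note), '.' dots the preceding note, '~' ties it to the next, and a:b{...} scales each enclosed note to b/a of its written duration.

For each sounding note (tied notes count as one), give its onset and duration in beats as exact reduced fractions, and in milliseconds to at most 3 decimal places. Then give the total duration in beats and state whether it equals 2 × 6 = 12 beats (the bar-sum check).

1) 0.0ms=0b +1395.349ms=3b
2) 1395.349ms=3b +558.14ms=6/5b
3) 1953.488ms=21/5b +558.14ms=6/5b
4) 2511.628ms=27/5b +279.07ms=3/5b
5) 2790.698ms=6b +1395.349ms=3b
6) 4186.047ms=9b +697.674ms=3/2b
7) 4883.721ms=21/2b +697.674ms=3/2b
Σ=12b of 12 (129bpm 6/8) — PASS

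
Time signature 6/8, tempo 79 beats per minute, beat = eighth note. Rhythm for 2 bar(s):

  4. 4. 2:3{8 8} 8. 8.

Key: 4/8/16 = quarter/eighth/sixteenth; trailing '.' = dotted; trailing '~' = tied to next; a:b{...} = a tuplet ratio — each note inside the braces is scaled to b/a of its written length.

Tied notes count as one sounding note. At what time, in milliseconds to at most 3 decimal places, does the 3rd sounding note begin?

1. 0.0ms @ 0 + 2278.481ms (3)
2. 2278.481ms @ 3 + 2278.481ms (3)
3. 4556.962ms @ 6 + 1139.241ms (3/2)
4. 5696.203ms @ 15/2 + 1139.241ms (3/2)
5. 6835.443ms @ 9 + 1139.241ms (3/2)
6. 7974.684ms @ 21/2 + 1139.241ms (3/2)

note 3 onset = 6b = 4556.962ms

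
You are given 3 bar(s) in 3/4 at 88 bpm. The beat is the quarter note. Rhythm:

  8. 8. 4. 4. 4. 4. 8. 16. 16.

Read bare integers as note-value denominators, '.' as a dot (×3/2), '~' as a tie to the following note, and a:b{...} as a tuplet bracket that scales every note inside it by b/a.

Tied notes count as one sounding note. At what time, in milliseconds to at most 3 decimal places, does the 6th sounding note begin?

note 6 onset = 6b = 4090.909ms

1. 0.0ms @ 0 + 511.364ms (3/4)
2. 511.364ms @ 3/4 + 511.364ms (3/4)
3. 1022.727ms @ 3/2 + 1022.727ms (3/2)
4. 2045.455ms @ 3 + 1022.727ms (3/2)
5. 3068.182ms @ 9/2 + 1022.727ms (3/2)
6. 4090.909ms @ 6 + 1022.727ms (3/2)
7. 5113.636ms @ 15/2 + 511.364ms (3/4)
8. 5625.0ms @ 33/4 + 255.682ms (3/8)
9. 5880.682ms @ 69/8 + 255.682ms (3/8)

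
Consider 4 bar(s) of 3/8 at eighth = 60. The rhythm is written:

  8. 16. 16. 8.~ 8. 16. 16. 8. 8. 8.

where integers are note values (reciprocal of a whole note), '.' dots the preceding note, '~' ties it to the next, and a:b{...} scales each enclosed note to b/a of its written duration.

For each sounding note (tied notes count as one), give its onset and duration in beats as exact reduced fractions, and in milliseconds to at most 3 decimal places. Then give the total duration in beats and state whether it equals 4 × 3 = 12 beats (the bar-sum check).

1) 0.0ms=0b +1500.0ms=3/2b
2) 1500.0ms=3/2b +750.0ms=3/4b
3) 2250.0ms=9/4b +750.0ms=3/4b
4) 3000.0ms=3b +3000.0ms=3b
5) 6000.0ms=6b +750.0ms=3/4b
6) 6750.0ms=27/4b +750.0ms=3/4b
7) 7500.0ms=15/2b +1500.0ms=3/2b
8) 9000.0ms=9b +1500.0ms=3/2b
9) 10500.0ms=21/2b +1500.0ms=3/2b
Σ=12b of 12 (60bpm 3/8) — PASS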